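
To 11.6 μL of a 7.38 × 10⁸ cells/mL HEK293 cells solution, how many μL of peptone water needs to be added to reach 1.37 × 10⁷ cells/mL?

613 μL

V₂ = C₁V₁/C₂ = 7.38 × 10⁸ × 11.6 / 1.37 × 10⁷ = 625 μL.
Diluent to add = V₂ − V₁ = 625 − 11.6 = 613 μL.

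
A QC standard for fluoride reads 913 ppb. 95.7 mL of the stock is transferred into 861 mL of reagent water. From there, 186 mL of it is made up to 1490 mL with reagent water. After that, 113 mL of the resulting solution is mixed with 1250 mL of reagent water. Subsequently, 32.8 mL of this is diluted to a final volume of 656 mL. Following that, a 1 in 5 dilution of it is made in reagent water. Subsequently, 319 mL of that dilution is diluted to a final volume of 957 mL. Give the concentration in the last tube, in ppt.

3.15 ppt

Overall dilution factor = 9.997 × 8.011 × 12.06 × 20 × 5 × 3 = 2.90 × 10⁵.
913 ppb / 2.90 × 10⁵ = 3.15 × 10⁻³ ppb = 3.15 ppt.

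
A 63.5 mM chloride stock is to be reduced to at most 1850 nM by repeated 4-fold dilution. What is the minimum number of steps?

Need 4ⁿ ≥ 3.43 × 10⁴, so n ≥ log(3.43 × 10⁴)/log(4) = 7.53.
Minimum whole steps: n = 8.

8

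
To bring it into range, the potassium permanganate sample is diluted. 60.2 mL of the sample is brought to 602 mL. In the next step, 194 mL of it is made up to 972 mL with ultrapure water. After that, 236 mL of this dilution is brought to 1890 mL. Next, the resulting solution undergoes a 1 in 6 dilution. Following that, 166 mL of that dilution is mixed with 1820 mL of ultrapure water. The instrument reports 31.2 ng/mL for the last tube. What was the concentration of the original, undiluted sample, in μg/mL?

Overall dilution factor = 10 × 5.010 × 8.008 × 6 × 11.96 = 2.88 × 10⁴.
Original = 31.2 ng/mL × 2.88 × 10⁴ = 8.99 × 10⁵ ng/mL = 899 μg/mL.

899 μg/mL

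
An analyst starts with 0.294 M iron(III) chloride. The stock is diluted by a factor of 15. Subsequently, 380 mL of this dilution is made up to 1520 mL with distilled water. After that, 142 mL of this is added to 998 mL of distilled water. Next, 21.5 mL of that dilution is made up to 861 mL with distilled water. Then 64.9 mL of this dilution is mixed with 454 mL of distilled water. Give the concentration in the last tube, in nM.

1910 nM

Overall dilution factor = 15 × 4 × 8.028 × 40.05 × 7.995 = 1.54 × 10⁵.
0.294 M / 1.54 × 10⁵ = 1.91 × 10⁻⁶ M = 1910 nM.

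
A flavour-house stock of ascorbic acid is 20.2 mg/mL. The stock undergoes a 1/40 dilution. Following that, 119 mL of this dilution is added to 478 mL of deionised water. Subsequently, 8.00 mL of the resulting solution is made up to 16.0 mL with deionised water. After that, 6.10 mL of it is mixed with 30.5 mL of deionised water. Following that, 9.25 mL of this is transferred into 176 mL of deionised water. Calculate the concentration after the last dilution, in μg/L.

Overall dilution factor = 40 × 5.017 × 2 × 6 × 20.03 = 4.82 × 10⁴.
20.2 mg/mL / 4.82 × 10⁴ = 4.19 × 10⁻⁴ mg/mL = 419 μg/L.

419 μg/L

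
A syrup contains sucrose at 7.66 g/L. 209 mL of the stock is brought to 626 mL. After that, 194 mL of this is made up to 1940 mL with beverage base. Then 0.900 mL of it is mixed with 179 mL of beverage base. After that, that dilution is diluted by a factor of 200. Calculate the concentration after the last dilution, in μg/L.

6.40 μg/L

Overall dilution factor = 2.995 × 10 × 199.9 × 200 = 1.20 × 10⁶.
7.66 g/L / 1.20 × 10⁶ = 6.40 × 10⁻⁶ g/L = 6.40 μg/L.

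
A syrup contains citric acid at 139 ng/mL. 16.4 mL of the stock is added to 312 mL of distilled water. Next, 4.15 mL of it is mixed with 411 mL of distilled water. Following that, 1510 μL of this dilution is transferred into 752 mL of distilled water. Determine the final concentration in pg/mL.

0.139 pg/mL

Overall dilution factor = 20.02 × 100.0 × 499.0 = 10.00 × 10⁵.
139 ng/mL / 10.00 × 10⁵ = 1.39 × 10⁻⁴ ng/mL = 0.139 pg/mL.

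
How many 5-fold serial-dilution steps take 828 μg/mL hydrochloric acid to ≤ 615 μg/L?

Need 5ⁿ ≥ 1346, so n ≥ log(1346)/log(5) = 4.48.
Minimum whole steps: n = 5.

5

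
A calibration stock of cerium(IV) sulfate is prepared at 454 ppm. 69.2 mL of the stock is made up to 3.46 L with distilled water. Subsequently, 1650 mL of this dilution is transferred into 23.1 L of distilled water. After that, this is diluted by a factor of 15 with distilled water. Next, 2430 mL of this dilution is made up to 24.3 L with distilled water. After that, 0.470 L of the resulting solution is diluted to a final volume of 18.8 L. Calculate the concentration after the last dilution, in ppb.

Overall dilution factor = 50 × 15 × 15 × 10 × 40 = 4.50 × 10⁶.
454 ppm / 4.50 × 10⁶ = 1.01 × 10⁻⁴ ppm = 0.101 ppb.

0.101 ppb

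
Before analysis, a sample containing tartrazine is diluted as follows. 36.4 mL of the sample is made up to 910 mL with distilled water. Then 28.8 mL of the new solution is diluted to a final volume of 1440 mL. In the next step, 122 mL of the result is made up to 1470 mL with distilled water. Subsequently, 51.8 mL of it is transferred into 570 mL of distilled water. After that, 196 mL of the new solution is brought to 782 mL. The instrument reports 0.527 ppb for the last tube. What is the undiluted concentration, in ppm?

Overall dilution factor = 25 × 50 × 12.05 × 12.00 × 3.990 = 7.21 × 10⁵.
Original = 0.527 ppb × 7.21 × 10⁵ = 3.80 × 10⁵ ppb = 380 ppm.

380 ppm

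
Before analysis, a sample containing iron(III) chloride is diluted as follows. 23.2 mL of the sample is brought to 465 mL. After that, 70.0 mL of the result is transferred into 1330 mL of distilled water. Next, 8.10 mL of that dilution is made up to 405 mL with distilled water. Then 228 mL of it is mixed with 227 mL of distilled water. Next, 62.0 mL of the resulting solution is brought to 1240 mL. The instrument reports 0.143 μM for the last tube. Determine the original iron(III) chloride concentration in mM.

Overall dilution factor = 20.04 × 20 × 50 × 1.996 × 20 = 8.00 × 10⁵.
Original = 0.143 μM × 8.00 × 10⁵ = 1.14 × 10⁵ μM = 114 mM.

114 mM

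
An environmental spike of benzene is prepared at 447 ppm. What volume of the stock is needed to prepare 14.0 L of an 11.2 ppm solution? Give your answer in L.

V₁ = C₂V₂/C₁ = 11.2 × 14.0 / 447 = 0.351 L.

0.351 L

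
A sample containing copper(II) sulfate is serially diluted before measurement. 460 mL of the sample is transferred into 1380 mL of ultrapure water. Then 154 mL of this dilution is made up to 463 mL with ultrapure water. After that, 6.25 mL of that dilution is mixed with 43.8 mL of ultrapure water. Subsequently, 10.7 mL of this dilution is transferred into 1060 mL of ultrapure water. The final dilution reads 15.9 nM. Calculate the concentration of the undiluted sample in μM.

Overall dilution factor = 4 × 3.006 × 8.008 × 100.1 = 9637.
Original = 15.9 nM × 9637 = 1.53 × 10⁵ nM = 153 μM.

153 μM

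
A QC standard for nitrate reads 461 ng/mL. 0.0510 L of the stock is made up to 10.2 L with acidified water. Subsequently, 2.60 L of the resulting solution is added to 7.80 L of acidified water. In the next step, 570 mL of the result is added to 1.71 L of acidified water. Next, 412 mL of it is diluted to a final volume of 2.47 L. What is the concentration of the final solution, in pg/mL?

24.0 pg/mL

Overall dilution factor = 200 × 4 × 4 × 5.995 = 1.92 × 10⁴.
461 ng/mL / 1.92 × 10⁴ = 0.0240 ng/mL = 24.0 pg/mL.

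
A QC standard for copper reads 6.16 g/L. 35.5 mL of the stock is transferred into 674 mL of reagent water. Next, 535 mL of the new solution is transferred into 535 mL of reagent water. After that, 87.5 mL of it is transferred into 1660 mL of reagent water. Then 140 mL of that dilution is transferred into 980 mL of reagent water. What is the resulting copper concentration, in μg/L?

965 μg/L

Overall dilution factor = 19.99 × 2 × 19.97 × 8 = 6386.
6.16 g/L / 6386 = 9.65 × 10⁻⁴ g/L = 965 μg/L.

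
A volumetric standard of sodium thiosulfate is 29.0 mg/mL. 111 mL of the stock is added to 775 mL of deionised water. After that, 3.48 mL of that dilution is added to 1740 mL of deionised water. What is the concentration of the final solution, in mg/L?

Overall dilution factor = 7.982 × 501 = 3999.
29.0 mg/mL / 3999 = 7.25 × 10⁻³ mg/mL = 7.25 mg/L.

7.25 mg/L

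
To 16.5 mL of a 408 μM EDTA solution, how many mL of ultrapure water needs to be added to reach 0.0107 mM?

0.0107 mM = 10.7 μM.
V₂ = C₁V₁/C₂ = 408 × 16.5 / 10.7 = 629 mL.
Diluent to add = V₂ − V₁ = 629 − 16.5 = 613 mL.

613 mL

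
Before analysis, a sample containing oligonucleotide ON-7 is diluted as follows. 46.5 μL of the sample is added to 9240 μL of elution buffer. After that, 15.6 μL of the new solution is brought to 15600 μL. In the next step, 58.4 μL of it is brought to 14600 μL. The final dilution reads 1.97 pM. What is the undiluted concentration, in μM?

Overall dilution factor = 199.7 × 1000 × 250 = 4.99 × 10⁷.
Original = 1.97 pM × 4.99 × 10⁷ = 9.84 × 10⁷ pM = 98.4 μM.

98.4 μM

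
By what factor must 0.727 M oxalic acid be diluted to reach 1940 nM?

3.75 × 10⁵

Factor = C₀/C_target = 0.727 M / 1940 nM = 3.75 × 10⁵.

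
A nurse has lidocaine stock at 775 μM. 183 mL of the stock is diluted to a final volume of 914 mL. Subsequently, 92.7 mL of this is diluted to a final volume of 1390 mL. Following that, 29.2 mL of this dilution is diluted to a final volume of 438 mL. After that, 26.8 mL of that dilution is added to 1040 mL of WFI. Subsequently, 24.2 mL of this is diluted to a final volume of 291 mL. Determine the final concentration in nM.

Overall dilution factor = 4.995 × 14.99 × 15 × 39.81 × 12.02 = 5.38 × 10⁵.
775 μM / 5.38 × 10⁵ = 1.44 × 10⁻³ μM = 1.44 nM.

1.44 nM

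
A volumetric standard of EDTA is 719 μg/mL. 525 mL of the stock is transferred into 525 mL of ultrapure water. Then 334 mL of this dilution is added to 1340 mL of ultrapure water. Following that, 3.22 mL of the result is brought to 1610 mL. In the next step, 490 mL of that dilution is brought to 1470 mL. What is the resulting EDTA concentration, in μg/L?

47.8 μg/L

Overall dilution factor = 2 × 5.012 × 500 × 3 = 1.50 × 10⁴.
719 μg/mL / 1.50 × 10⁴ = 0.0478 μg/mL = 47.8 μg/L.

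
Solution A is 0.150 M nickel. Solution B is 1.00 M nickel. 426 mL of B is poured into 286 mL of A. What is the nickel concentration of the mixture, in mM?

C_mix = (C_A·V_A + C_B·V_B)/(V_A + V_B) = (0.150×286 + 1.00×426) / 712.0 = 0.659 M = 659 mM.

659 mM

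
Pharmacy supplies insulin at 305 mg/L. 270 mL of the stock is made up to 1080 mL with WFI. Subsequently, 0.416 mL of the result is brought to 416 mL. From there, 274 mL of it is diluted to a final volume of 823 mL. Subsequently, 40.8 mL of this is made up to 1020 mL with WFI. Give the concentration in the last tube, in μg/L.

1.02 μg/L

Overall dilution factor = 4 × 1000 × 3.004 × 25 = 3.00 × 10⁵.
305 mg/L / 3.00 × 10⁵ = 1.02 × 10⁻³ mg/L = 1.02 μg/L.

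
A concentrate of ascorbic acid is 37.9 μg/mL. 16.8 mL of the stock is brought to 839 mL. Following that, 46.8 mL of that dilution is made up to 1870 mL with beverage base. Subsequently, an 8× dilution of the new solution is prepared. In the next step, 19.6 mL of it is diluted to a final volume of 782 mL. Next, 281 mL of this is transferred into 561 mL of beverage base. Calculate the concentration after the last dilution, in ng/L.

19.9 ng/L

Overall dilution factor = 49.94 × 39.96 × 8 × 39.90 × 2.996 = 1.91 × 10⁶.
37.9 μg/mL / 1.91 × 10⁶ = 1.99 × 10⁻⁵ μg/mL = 19.9 ng/L.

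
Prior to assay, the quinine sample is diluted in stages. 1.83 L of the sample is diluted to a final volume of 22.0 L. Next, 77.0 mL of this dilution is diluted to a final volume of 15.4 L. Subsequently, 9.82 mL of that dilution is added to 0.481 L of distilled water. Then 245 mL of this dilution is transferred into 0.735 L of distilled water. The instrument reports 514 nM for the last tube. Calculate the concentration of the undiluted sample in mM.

247 mM

Overall dilution factor = 12.02 × 200 × 49.98 × 4 = 4.81 × 10⁵.
Original = 514 nM × 4.81 × 10⁵ = 2.47 × 10⁸ nM = 247 mM.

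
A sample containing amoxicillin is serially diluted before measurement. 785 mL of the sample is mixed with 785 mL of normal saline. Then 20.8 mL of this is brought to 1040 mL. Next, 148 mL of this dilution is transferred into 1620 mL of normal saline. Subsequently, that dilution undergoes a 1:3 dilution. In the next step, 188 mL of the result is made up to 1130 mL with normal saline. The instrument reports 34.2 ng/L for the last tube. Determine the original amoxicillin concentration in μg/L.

Overall dilution factor = 2 × 50 × 11.95 × 3 × 6.011 = 2.15 × 10⁴.
Original = 34.2 ng/L × 2.15 × 10⁴ = 7.37 × 10⁵ ng/L = 737 μg/L.

737 μg/L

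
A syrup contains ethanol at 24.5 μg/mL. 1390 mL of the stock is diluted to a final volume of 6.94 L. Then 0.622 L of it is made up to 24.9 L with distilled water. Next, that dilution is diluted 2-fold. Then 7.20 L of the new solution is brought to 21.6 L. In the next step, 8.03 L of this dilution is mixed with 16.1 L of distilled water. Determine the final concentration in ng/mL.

Overall dilution factor = 4.993 × 40.03 × 2 × 3 × 3.005 = 3604.
24.5 μg/mL / 3604 = 6.80 × 10⁻³ μg/mL = 6.80 ng/mL.

6.80 ng/mL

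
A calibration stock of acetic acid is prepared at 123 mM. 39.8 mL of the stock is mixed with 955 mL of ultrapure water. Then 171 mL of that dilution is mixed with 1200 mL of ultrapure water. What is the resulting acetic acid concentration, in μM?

Overall dilution factor = 24.99 × 8.018 = 200.
123 mM / 200 = 0.614 mM = 614 μM.

614 μM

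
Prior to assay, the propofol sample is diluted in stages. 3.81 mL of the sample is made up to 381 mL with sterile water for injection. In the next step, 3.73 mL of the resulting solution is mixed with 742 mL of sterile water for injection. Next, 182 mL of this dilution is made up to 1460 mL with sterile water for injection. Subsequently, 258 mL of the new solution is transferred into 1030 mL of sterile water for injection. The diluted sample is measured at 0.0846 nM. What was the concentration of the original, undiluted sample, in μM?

Overall dilution factor = 100 × 199.9 × 8.022 × 4.992 = 8.01 × 10⁵.
Original = 0.0846 nM × 8.01 × 10⁵ = 6.77 × 10⁴ nM = 67.7 μM.

67.7 μM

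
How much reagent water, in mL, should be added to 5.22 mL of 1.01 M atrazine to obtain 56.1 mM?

56.1 mM = 0.0561 M.
V₂ = C₁V₁/C₂ = 1.01 × 5.22 / 0.0561 = 94.0 mL.
Diluent to add = V₂ − V₁ = 94.0 − 5.22 = 88.8 mL.

88.8 mL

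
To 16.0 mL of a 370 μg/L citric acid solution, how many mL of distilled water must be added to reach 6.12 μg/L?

V₂ = C₁V₁/C₂ = 370 × 16.0 / 6.12 = 967 mL.
Diluent to add = V₂ − V₁ = 967 − 16.0 = 951 mL.

951 mL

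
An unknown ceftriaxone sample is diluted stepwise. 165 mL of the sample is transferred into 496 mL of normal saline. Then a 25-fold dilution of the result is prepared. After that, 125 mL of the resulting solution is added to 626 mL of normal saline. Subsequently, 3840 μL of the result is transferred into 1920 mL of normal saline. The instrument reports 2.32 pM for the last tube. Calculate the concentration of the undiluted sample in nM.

Overall dilution factor = 4.006 × 25 × 6.008 × 501 = 3.01 × 10⁵.
Original = 2.32 pM × 3.01 × 10⁵ = 6.99 × 10⁵ pM = 699 nM.

699 nM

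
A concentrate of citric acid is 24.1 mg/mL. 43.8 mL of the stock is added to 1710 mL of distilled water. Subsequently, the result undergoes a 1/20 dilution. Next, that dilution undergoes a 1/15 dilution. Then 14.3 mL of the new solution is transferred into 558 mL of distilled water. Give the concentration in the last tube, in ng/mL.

50.1 ng/mL

Overall dilution factor = 40.04 × 20 × 15 × 40.02 = 4.81 × 10⁵.
24.1 mg/mL / 4.81 × 10⁵ = 5.01 × 10⁻⁵ mg/mL = 50.1 ng/mL.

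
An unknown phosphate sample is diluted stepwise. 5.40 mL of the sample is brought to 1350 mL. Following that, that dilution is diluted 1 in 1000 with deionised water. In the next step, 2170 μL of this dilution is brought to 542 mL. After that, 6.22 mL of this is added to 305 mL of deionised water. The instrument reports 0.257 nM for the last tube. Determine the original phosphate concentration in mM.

803 mM

Overall dilution factor = 250 × 1000 × 249.8 × 50.04 = 3.12 × 10⁹.
Original = 0.257 nM × 3.12 × 10⁹ = 8.03 × 10⁸ nM = 803 mM.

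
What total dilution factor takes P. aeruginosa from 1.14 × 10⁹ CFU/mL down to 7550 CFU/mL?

1.51 × 10⁵

Factor = C₀/C_target = 1.14 × 10⁹ CFU/mL / 7550 CFU/mL = 1.51 × 10⁵.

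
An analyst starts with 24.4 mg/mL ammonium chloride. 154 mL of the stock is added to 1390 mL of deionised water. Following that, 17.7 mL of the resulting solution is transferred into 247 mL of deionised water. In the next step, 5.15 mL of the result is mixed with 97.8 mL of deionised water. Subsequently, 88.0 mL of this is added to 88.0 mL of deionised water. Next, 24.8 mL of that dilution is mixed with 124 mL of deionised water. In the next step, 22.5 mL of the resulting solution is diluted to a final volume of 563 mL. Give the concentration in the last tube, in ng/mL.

27.1 ng/mL

Overall dilution factor = 10.03 × 14.95 × 19.99 × 2 × 6 × 25.02 = 9.00 × 10⁵.
24.4 mg/mL / 9.00 × 10⁵ = 2.71 × 10⁻⁵ mg/mL = 27.1 ng/mL.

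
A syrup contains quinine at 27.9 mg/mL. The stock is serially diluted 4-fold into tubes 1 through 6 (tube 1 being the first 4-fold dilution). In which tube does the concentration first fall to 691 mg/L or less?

tube 3

Tube n has concentration 27.9 mg/mL / 4ⁿ.
Need 4ⁿ ≥ 27.9 mg/mL / 691 mg/L = 40.4, so n ≥ 2.67.
First such tube: n = 3.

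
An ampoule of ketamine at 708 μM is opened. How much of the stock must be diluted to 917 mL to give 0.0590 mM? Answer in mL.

76.4 mL

0.0590 mM = 59.0 μM.
V₁ = C₂V₂/C₁ = 59.0 × 917 / 708 = 76.4 mL.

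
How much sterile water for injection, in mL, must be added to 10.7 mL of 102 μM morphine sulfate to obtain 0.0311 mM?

24.4 mL

0.0311 mM = 31.1 μM.
V₂ = C₁V₁/C₂ = 102 × 10.7 / 31.1 = 35.1 mL.
Diluent to add = V₂ − V₁ = 35.1 − 10.7 = 24.4 mL.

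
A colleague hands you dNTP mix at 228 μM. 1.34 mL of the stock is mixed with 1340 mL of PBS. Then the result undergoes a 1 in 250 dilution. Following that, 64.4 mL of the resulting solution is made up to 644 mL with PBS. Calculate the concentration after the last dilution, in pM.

91.1 pM

Overall dilution factor = 1001 × 250 × 10 = 2.50 × 10⁶.
228 μM / 2.50 × 10⁶ = 9.11 × 10⁻⁵ μM = 91.1 pM.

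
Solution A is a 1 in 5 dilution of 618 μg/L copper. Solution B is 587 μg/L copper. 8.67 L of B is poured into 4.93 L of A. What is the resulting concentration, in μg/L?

419 μg/L

C_A = 618 μg/L / 5 = 124 μg/L.
C_mix = (C_A·V_A + C_B·V_B)/(V_A + V_B) = (124×4.93 + 587×8.67) / 13.60 = 419 μg/L.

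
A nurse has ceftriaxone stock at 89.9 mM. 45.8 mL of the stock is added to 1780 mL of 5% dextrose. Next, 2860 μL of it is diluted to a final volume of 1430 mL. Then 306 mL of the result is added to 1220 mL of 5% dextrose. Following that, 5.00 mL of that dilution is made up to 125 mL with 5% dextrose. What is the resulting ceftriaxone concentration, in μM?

Overall dilution factor = 39.86 × 500 × 4.987 × 25 = 2.49 × 10⁶.
89.9 mM / 2.49 × 10⁶ = 3.62 × 10⁻⁵ mM = 0.0362 μM.

0.0362 μM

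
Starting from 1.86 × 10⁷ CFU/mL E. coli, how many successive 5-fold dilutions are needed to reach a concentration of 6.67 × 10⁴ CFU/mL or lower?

4

Need 5ⁿ ≥ 279, so n ≥ log(279)/log(5) = 3.50.
Minimum whole steps: n = 4.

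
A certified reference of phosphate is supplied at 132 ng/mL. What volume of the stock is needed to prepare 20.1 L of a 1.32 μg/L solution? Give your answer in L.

1.32 μg/L = 1.32 ng/mL.
V₁ = C₂V₂/C₁ = 1.32 × 20.1 / 132 = 0.201 L.

0.201 L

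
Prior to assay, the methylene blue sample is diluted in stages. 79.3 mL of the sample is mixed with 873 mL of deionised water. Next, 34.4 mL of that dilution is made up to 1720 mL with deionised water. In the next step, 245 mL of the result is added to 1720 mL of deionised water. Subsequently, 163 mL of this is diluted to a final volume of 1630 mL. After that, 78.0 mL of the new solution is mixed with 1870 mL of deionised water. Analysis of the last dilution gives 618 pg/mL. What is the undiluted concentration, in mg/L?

743 mg/L

Overall dilution factor = 12.01 × 50 × 8.020 × 10 × 24.97 = 1.20 × 10⁶.
Original = 618 pg/mL × 1.20 × 10⁶ = 7.43 × 10⁸ pg/mL = 743 mg/L.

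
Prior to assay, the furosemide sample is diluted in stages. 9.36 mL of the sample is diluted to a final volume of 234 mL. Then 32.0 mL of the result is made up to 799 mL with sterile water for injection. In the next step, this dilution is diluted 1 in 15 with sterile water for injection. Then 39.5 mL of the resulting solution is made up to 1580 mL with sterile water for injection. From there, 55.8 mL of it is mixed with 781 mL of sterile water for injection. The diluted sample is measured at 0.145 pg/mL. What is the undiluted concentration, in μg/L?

Overall dilution factor = 25 × 24.97 × 15 × 40 × 15.00 = 5.62 × 10⁶.
Original = 0.145 pg/mL × 5.62 × 10⁶ = 8.14 × 10⁵ pg/mL = 814 μg/L.

814 μg/L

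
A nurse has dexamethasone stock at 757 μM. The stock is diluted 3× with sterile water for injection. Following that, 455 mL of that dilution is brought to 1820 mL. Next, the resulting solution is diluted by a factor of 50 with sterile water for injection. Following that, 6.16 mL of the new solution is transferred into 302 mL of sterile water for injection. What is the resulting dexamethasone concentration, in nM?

Overall dilution factor = 3 × 4 × 50 × 50.03 = 3.00 × 10⁴.
757 μM / 3.00 × 10⁴ = 0.0252 μM = 25.2 nM.

25.2 nM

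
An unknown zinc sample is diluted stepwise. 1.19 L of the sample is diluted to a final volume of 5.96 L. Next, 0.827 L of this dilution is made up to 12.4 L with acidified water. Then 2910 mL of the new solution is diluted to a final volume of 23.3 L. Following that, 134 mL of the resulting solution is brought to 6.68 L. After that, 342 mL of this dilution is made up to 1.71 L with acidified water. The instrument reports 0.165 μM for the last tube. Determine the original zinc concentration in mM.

24.7 mM

Overall dilution factor = 5.008 × 14.99 × 8.007 × 49.85 × 5 = 1.50 × 10⁵.
Original = 0.165 μM × 1.50 × 10⁵ = 2.47 × 10⁴ μM = 24.7 mM.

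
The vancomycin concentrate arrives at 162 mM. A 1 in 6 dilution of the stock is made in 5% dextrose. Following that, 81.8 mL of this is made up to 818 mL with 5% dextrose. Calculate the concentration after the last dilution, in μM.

Overall dilution factor = 6 × 10 = 60.0.
162 mM / 60.0 = 2.70 mM = 2700 μM.

2700 μM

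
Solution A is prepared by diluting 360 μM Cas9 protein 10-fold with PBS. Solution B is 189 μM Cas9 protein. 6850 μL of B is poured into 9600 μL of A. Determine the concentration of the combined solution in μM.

C_A = 360 μM / 10 = 36.0 μM.
C_mix = (C_A·V_A + C_B·V_B)/(V_A + V_B) = (36.0×9600 + 189×6850) / 16450 = 99.7 μM.

99.7 μM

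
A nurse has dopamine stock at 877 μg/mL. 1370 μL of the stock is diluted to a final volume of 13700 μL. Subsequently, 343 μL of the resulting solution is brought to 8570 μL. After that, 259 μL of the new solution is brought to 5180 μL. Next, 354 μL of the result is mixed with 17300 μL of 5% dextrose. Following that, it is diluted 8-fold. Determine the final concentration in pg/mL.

440 pg/mL

Overall dilution factor = 10 × 24.99 × 20 × 49.87 × 8 = 1.99 × 10⁶.
877 μg/mL / 1.99 × 10⁶ = 4.40 × 10⁻⁴ μg/mL = 440 pg/mL.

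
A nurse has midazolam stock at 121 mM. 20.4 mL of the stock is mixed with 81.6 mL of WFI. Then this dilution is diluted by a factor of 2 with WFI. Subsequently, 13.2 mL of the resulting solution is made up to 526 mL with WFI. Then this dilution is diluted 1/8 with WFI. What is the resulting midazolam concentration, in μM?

Overall dilution factor = 5 × 2 × 39.85 × 8 = 3188.
121 mM / 3188 = 0.0380 mM = 38.0 μM.

38.0 μM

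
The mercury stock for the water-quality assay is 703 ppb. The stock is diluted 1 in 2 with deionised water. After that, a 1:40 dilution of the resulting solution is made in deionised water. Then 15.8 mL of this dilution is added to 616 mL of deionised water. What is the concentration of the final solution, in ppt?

220 ppt

Overall dilution factor = 2 × 40 × 39.99 = 3199.
703 ppb / 3199 = 0.220 ppb = 220 ppt.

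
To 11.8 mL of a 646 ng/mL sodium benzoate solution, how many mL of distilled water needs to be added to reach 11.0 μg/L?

681 mL

11.0 μg/L = 11.0 ng/mL.
V₂ = C₁V₁/C₂ = 646 × 11.8 / 11.0 = 693 mL.
Diluent to add = V₂ − V₁ = 693 − 11.8 = 681 mL.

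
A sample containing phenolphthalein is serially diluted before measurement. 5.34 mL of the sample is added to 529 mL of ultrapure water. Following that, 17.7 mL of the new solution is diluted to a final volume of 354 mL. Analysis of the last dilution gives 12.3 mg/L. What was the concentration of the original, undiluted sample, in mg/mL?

Overall dilution factor = 100.1 × 20 = 2001.
Original = 12.3 mg/L × 2001 = 2.46 × 10⁴ mg/L = 24.6 mg/mL.

24.6 mg/mL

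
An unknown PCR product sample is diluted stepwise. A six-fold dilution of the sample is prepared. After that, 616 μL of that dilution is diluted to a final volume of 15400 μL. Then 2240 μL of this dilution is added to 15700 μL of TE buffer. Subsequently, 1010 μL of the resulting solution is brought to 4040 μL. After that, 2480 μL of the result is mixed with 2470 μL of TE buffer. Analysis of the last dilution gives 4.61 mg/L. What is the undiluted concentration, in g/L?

44.2 g/L

Overall dilution factor = 6 × 25 × 8.009 × 4 × 1.996 = 9591.
Original = 4.61 mg/L × 9591 = 4.42 × 10⁴ mg/L = 44.2 g/L.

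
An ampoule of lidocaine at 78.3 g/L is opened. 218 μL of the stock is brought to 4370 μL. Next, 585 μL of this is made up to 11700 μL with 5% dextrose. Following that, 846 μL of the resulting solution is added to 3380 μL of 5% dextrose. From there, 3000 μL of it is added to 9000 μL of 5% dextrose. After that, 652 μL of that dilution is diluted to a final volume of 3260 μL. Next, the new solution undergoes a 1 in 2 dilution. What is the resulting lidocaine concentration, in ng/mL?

Overall dilution factor = 20.05 × 20 × 4.995 × 4 × 5 × 2 = 8.01 × 10⁴.
78.3 g/L / 8.01 × 10⁴ = 9.77 × 10⁻⁴ g/L = 977 ng/mL.

977 ng/mL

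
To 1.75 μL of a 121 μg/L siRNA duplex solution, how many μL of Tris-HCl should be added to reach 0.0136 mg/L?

13.8 μL

0.0136 mg/L = 13.6 μg/L.
V₂ = C₁V₁/C₂ = 121 × 1.75 / 13.6 = 15.6 μL.
Diluent to add = V₂ − V₁ = 15.6 − 1.75 = 13.8 μL.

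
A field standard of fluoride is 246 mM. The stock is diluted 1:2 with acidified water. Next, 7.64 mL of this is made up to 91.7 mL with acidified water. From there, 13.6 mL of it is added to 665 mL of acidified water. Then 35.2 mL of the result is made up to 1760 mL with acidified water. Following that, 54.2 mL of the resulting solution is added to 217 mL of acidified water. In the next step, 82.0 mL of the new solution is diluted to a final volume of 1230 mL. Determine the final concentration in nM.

54.7 nM

Overall dilution factor = 2 × 12.00 × 49.90 × 50 × 5.004 × 15 = 4.50 × 10⁶.
246 mM / 4.50 × 10⁶ = 5.47 × 10⁻⁵ mM = 54.7 nM.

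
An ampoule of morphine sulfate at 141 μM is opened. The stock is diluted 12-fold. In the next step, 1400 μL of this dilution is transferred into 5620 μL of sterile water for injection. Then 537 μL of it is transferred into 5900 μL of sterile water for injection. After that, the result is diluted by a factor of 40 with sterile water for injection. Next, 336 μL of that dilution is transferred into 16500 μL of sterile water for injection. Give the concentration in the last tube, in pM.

97.5 pM

Overall dilution factor = 12 × 5.014 × 11.99 × 40 × 50.11 = 1.45 × 10⁶.
141 μM / 1.45 × 10⁶ = 9.75 × 10⁻⁵ μM = 97.5 pM.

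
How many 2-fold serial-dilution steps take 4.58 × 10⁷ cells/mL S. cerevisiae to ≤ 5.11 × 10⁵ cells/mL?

7

Need 2ⁿ ≥ 89.6, so n ≥ log(89.6)/log(2) = 6.49.
Minimum whole steps: n = 7.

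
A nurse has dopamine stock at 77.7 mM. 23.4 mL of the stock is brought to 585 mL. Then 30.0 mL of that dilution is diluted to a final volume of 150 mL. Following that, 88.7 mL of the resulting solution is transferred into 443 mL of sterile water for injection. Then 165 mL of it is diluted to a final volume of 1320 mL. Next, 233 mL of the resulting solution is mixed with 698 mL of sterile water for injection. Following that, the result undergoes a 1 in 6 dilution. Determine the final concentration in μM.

0.541 μM

Overall dilution factor = 25 × 5 × 5.994 × 8 × 3.996 × 6 = 1.44 × 10⁵.
77.7 mM / 1.44 × 10⁵ = 5.41 × 10⁻⁴ mM = 0.541 μM.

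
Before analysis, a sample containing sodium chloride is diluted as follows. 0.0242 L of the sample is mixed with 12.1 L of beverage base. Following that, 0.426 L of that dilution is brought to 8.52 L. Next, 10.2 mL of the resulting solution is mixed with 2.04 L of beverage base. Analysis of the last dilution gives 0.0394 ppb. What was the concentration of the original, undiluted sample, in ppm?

Overall dilution factor = 501 × 20 × 201 = 2.01 × 10⁶.
Original = 0.0394 ppb × 2.01 × 10⁶ = 7.94 × 10⁴ ppb = 79.4 ppm.

79.4 ppm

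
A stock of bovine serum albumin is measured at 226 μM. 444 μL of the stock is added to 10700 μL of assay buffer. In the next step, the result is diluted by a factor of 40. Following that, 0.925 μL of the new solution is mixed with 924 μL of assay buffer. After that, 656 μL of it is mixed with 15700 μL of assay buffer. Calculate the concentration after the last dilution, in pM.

9.03 pM

Overall dilution factor = 25.10 × 40 × 999.9 × 24.93 = 2.50 × 10⁷.
226 μM / 2.50 × 10⁷ = 9.03 × 10⁻⁶ μM = 9.03 pM.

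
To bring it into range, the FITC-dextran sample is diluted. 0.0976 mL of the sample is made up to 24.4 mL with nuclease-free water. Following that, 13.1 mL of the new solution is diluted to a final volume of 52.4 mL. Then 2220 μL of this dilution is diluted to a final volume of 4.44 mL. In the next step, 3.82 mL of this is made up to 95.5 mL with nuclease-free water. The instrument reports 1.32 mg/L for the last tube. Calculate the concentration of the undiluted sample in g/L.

66.0 g/L

Overall dilution factor = 250 × 4 × 2 × 25 = 5.00 × 10⁴.
Original = 1.32 mg/L × 5.00 × 10⁴ = 6.60 × 10⁴ mg/L = 66.0 g/L.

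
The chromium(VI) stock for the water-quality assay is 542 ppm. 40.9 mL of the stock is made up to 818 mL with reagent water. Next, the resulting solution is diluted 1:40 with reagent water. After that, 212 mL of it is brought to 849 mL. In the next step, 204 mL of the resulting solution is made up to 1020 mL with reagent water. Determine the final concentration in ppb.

Overall dilution factor = 20 × 40 × 4.005 × 5 = 1.60 × 10⁴.
542 ppm / 1.60 × 10⁴ = 0.0338 ppm = 33.8 ppb.

33.8 ppb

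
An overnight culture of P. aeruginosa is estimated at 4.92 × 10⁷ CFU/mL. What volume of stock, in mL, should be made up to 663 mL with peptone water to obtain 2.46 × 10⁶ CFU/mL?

V₁ = C₂V₂/C₁ = 2.46 × 10⁶ × 663 / 4.92 × 10⁷ = 33.1 mL.

33.1 mL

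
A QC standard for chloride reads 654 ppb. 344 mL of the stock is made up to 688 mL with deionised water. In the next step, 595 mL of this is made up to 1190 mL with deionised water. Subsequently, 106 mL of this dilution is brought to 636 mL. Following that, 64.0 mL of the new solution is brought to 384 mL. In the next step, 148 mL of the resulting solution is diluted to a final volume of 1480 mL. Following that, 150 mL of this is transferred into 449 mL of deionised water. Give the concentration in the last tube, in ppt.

Overall dilution factor = 2 × 2 × 6 × 6 × 10 × 3.993 = 5750.
654 ppb / 5750 = 0.114 ppb = 114 ppt.

114 ppt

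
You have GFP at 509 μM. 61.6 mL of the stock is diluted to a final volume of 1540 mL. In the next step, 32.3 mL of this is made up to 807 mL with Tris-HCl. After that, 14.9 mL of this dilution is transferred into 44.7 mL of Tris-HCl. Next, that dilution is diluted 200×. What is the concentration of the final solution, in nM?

1.02 nM

Overall dilution factor = 25 × 24.98 × 4 × 200 = 5.00 × 10⁵.
509 μM / 5.00 × 10⁵ = 1.02 × 10⁻³ μM = 1.02 nM.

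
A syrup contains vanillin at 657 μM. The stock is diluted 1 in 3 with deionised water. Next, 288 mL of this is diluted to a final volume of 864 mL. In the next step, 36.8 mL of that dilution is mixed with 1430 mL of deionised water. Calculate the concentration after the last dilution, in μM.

Overall dilution factor = 3 × 3 × 39.86 = 359.
657 μM / 359 = 1.83 μM.

1.83 μM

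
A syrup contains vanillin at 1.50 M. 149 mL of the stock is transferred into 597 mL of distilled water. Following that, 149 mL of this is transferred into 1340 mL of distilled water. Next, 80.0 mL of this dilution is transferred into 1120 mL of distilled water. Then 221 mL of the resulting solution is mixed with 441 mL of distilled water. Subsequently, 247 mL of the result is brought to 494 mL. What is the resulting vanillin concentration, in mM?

0.334 mM

Overall dilution factor = 5.007 × 9.993 × 15 × 2.995 × 2 = 4496.
1.50 M / 4496 = 3.34 × 10⁻⁴ M = 0.334 mM.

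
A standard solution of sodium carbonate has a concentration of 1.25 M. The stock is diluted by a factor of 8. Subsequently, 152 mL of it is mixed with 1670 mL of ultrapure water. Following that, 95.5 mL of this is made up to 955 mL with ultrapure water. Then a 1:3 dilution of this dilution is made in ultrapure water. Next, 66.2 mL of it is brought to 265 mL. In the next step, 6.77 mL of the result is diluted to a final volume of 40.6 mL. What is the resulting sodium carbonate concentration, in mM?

0.0181 mM

Overall dilution factor = 8 × 11.99 × 10 × 3 × 4.003 × 5.997 = 6.91 × 10⁴.
1.25 M / 6.91 × 10⁴ = 1.81 × 10⁻⁵ M = 0.0181 mM.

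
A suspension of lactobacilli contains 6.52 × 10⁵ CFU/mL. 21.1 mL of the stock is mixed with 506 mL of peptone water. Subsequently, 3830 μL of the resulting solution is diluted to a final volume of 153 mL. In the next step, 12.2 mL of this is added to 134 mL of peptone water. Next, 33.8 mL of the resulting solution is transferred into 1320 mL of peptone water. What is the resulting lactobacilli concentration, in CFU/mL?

Overall dilution factor = 24.98 × 39.95 × 11.98 × 40.05 = 4.79 × 10⁵.
6.52 × 10⁵ CFU/mL / 4.79 × 10⁵ = 1.36 CFU/mL.

1.36 CFU/mL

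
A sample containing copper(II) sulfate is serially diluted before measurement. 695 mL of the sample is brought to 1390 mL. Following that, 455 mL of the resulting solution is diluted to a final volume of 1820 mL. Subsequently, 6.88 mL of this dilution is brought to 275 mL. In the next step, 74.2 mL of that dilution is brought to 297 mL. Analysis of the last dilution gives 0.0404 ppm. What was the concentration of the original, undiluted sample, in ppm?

51.7 ppm

Overall dilution factor = 2 × 4 × 39.97 × 4.003 = 1280.
Original = 0.0404 ppm × 1280 = 51.7 ppm.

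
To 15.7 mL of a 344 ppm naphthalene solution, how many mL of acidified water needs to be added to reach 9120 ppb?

576 mL

9120 ppb = 9.12 ppm.
V₂ = C₁V₁/C₂ = 344 × 15.7 / 9.12 = 592 mL.
Diluent to add = V₂ − V₁ = 592 − 15.7 = 576 mL.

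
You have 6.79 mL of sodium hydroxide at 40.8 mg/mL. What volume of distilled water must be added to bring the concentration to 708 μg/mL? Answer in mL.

708 μg/mL = 0.708 mg/mL.
V₂ = C₁V₁/C₂ = 40.8 × 6.79 / 0.708 = 391 mL.
Diluent to add = V₂ − V₁ = 391 − 6.79 = 384 mL.

384 mL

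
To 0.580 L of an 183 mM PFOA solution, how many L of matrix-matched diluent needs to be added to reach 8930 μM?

8930 μM = 8.93 mM.
V₂ = C₁V₁/C₂ = 183 × 0.580 / 8.93 = 11.9 L.
Diluent to add = V₂ − V₁ = 11.9 − 0.580 = 11.3 L.

11.3 L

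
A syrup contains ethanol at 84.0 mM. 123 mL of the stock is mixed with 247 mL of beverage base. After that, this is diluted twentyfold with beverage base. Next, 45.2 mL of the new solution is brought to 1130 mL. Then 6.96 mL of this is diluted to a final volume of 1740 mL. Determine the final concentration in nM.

Overall dilution factor = 3.008 × 20 × 25 × 250 = 3.76 × 10⁵.
84.0 mM / 3.76 × 10⁵ = 2.23 × 10⁻⁴ mM = 223 nM.

223 nM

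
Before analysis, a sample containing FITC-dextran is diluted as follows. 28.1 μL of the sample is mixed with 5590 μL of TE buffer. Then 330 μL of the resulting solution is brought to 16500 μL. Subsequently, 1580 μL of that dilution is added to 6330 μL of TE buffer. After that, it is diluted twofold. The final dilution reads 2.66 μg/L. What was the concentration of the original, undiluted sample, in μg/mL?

Overall dilution factor = 199.9 × 50 × 5.006 × 2 = 1.00 × 10⁵.
Original = 2.66 μg/L × 1.00 × 10⁵ = 2.66 × 10⁵ μg/L = 266 μg/mL.

266 μg/mL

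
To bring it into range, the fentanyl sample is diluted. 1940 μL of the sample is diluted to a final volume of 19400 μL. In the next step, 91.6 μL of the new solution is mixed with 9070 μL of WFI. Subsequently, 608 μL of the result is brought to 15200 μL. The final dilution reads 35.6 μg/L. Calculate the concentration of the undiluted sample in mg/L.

Overall dilution factor = 10 × 100.0 × 25 = 2.50 × 10⁴.
Original = 35.6 μg/L × 2.50 × 10⁴ = 8.90 × 10⁵ μg/L = 890 mg/L.

890 mg/L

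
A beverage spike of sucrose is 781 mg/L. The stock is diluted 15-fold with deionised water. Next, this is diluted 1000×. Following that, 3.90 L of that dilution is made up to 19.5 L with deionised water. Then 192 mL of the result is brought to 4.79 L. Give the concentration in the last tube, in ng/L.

417 ng/L

Overall dilution factor = 15 × 1000 × 5 × 24.95 = 1.87 × 10⁶.
781 mg/L / 1.87 × 10⁶ = 4.17 × 10⁻⁴ mg/L = 417 ng/L.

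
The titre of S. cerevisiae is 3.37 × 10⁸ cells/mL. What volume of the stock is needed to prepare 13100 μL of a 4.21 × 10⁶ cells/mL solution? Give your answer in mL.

V₁ = C₂V₂/C₁ = 4.21 × 10⁶ × 13100 / 3.37 × 10⁸ = 164 μL = 0.164 mL.

0.164 mL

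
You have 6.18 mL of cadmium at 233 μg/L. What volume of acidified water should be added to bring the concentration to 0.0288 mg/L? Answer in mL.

0.0288 mg/L = 28.8 μg/L.
V₂ = C₁V₁/C₂ = 233 × 6.18 / 28.8 = 50.0 mL.
Diluent to add = V₂ − V₁ = 50.0 − 6.18 = 43.8 mL.

43.8 mL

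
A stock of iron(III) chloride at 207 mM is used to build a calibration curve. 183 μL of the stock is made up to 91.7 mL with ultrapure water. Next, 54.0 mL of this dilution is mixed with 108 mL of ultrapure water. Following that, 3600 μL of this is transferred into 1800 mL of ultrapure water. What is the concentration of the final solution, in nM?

275 nM

Overall dilution factor = 501.1 × 3 × 501 = 7.53 × 10⁵.
207 mM / 7.53 × 10⁵ = 2.75 × 10⁻⁴ mM = 275 nM.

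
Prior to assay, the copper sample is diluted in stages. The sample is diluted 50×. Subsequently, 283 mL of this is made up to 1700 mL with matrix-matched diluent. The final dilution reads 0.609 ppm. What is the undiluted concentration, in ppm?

183 ppm

Overall dilution factor = 50 × 6.007 = 300.
Original = 0.609 ppm × 300 = 183 ppm.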